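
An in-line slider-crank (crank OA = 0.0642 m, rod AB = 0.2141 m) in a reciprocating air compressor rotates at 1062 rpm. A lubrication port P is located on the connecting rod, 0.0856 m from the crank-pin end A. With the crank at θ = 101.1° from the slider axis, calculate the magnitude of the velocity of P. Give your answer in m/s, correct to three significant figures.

ω = 111.2 rad/s.  Crank-pin speed |V_A| = rω = 7.1398 m/s, perpendicular to OA.
Rod angle: sinφ = −(r/L) sinθ ⇒ φ = -17.113°; ω_rod = −rω cosθ/√(L²−r²sin²θ) = +6.7176 rad/s.
V_P = V_A + ω_rod × AP, with AP = 0.0856 m along the rod.
Components: V_Px = −rω sinθ − a·ω_rod·sinφ = -6.8371 m/s;  V_Py = rω cosθ + a·ω_rod·cosφ = -0.825 m/s.
|V_P| = √(V_Px² + V_Py²) = 6.8867 m/s.

6.89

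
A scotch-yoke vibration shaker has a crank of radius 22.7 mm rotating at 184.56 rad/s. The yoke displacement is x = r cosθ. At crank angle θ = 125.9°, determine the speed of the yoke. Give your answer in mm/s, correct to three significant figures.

3390

ω = 184.6 rad/s
x = r cosθ ⇒ ẋ = −rω sinθ.
|v| = rω|sinθ| = 0.0227·184.6·|sin 125.9°| = 3.3937 m/s = 3393.7 mm/s.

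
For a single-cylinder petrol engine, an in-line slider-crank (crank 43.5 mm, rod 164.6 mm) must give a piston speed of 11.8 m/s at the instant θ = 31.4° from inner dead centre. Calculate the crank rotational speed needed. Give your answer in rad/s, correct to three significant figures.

424

For an in-line slider-crank, |v_piston| = rω|sinθ|·[1 + r cosθ/√(L² − r² sin²θ)].
With r = 0.0435 m, L = 0.1646 m, θ = 31.4°: the bracketed kinematic factor |dx/dθ| = 0.027825 m.
ω = v/|dx/dθ| = 11.8/0.027825 = 424.07 rad/s.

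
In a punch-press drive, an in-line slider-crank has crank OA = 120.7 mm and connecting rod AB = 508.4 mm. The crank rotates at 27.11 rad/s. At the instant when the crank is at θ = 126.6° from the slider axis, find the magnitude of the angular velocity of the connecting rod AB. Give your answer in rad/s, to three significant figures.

ω = 27.11 rad/s
The rod makes angle φ with the slider axis where L sinφ = r sinθ; differentiating, L cosφ·φ̇ = r ω cosθ.
L cosφ = √(L² − r² sin²θ) = 0.49908 m.
|ω_rod| = r ω |cosθ| / √(L² − r² sin²θ) = 0.1207·27.11·0.59622/0.49908 = 3.9091 rad/s.

3.91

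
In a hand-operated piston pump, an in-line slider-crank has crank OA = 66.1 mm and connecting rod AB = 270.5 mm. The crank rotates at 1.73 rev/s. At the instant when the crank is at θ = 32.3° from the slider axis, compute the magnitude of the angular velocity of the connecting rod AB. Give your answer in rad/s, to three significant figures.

ω = 10.87 rad/s (converted from 1.73 rev/s).
The rod makes angle φ with the slider axis where L sinφ = r sinθ; differentiating, L cosφ·φ̇ = r ω cosθ.
L cosφ = √(L² − r² sin²θ) = 0.26818 m.
|ω_rod| = r ω |cosθ| / √(L² − r² sin²θ) = 0.0661·10.87·0.84526/0.26818 = 2.2646 rad/s.

2.26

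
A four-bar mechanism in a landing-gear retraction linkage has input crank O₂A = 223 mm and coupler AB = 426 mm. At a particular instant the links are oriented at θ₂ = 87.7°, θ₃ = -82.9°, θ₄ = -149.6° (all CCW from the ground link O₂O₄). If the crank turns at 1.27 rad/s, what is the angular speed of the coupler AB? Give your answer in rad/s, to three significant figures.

ω₂ = 1.27 rad/s
Differentiating the loop-closure r₂e^{iθ₂}+r₃e^{iθ₃}=r₁+r₄e^{iθ₄} gives r₂ω₂e^{iθ₂}+r₃ω₃e^{iθ₃}=r₄ω₄e^{iθ₄}.
Eliminating the other unknown: ω₃ = r₂ω₂ sin(θ₄−θ₂) / [r₃ sin(θ₃−θ₄)].
Numerator sine = +0.84151; denominator sine = +0.91845.
Result = 0.223·1.27·(+0.84151) / (0.426·(+0.91845)) = +0.60912 rad/s; magnitude 0.60912 rad/s.

0.609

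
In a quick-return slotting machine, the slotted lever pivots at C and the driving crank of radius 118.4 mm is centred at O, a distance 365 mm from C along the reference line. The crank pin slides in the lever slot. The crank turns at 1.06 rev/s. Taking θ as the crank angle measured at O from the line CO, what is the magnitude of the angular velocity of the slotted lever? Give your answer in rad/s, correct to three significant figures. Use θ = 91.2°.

ω = 6.66 rad/s (from 1.06 rev/s).
Crank pin A relative to C: A = (d + r cosθ, r sinθ); lever angle φ = atan2(r sinθ, d + r cosθ).
Differentiating tanφ: φ̇ = rω(d cosθ + r)/(d² + r² + 2dr cosθ).
d² + r² + 2dr cosθ = |CA|² = 0.145433 m²;  d cosθ + r = +0.11076 m.
|ω_lever| = |0.1184·6.66·+0.11076| / 0.145433 = 0.60054 rad/s.

0.601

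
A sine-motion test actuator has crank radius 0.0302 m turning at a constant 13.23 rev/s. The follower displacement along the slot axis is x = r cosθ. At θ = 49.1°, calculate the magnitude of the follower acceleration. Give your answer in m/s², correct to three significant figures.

137

ω = 83.13 rad/s (from 13.23 rev/s).
x = r cosθ ⇒ ẍ = −rω² cosθ (ω constant).
|a| = rω²|cosθ| = 0.0302·(83.13)²·|cos 49.1°| = 136.63 m/s².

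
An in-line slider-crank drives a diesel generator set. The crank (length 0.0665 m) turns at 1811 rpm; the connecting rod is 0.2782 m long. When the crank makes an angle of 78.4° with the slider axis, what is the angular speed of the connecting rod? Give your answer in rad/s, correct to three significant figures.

9.38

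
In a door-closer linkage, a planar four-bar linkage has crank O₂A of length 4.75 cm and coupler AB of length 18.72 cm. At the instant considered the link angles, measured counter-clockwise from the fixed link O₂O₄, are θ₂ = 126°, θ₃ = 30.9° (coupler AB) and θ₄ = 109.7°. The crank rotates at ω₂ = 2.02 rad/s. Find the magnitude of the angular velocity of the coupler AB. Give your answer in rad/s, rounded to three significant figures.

0.147

ω₂ = 2.02 rad/s
Differentiating the loop-closure r₂e^{iθ₂}+r₃e^{iθ₃}=r₁+r₄e^{iθ₄} gives r₂ω₂e^{iθ₂}+r₃ω₃e^{iθ₃}=r₄ω₄e^{iθ₄}.
Eliminating the other unknown: ω₃ = r₂ω₂ sin(θ₄−θ₂) / [r₃ sin(θ₃−θ₄)].
Numerator sine = -0.28067; denominator sine = -0.98096.
Result = 0.0475·2.02·(-0.28067) / (0.1872·(-0.98096)) = +0.14665 rad/s; magnitude 0.14665 rad/s.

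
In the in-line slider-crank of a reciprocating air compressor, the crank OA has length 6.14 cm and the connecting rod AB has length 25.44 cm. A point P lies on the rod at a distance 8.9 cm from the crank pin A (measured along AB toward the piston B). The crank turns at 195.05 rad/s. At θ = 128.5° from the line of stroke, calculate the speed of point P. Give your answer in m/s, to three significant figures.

ω = 195.1 rad/s.  Crank-pin speed |V_A| = rω = 11.976 m/s, perpendicular to OA.
Rod angle: sinφ = −(r/L) sinθ ⇒ φ = -10.888°; ω_rod = −rω cosθ/√(L²−r²sin²θ) = +29.843 rad/s.
V_P = V_A + ω_rod × AP, with AP = 0.089 m along the rod.
Components: V_Px = −rω sinθ − a·ω_rod·sinφ = -8.8709 m/s;  V_Py = rω cosθ + a·ω_rod·cosφ = -4.8471 m/s.
|V_P| = √(V_Px² + V_Py²) = 10.109 m/s.

10.1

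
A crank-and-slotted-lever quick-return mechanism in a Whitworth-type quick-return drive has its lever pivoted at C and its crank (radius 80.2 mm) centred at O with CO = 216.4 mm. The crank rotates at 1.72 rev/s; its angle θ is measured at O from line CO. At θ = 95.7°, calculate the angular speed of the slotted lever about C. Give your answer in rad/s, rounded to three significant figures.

1.02

ω = 10.81 rad/s (from 1.72 rev/s).
Crank pin A relative to C: A = (d + r cosθ, r sinθ); lever angle φ = atan2(r sinθ, d + r cosθ).
Differentiating tanφ: φ̇ = rω(d cosθ + r)/(d² + r² + 2dr cosθ).
d² + r² + 2dr cosθ = |CA|² = 0.0498136 m²;  d cosθ + r = +0.058707 m.
|ω_lever| = |0.0802·10.81·+0.058707| / 0.0498136 = 1.0215 rad/s.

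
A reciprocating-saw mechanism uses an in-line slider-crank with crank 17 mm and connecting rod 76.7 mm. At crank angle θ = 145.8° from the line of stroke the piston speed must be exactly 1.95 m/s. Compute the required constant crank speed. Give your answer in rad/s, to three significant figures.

250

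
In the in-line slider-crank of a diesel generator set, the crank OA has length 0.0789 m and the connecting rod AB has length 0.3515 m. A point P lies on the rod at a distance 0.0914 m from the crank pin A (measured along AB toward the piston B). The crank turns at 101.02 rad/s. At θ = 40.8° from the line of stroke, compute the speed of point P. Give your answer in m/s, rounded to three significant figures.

7.04

ω = 101 rad/s.  Crank-pin speed |V_A| = rω = 7.9705 m/s, perpendicular to OA.
Rod angle: sinφ = −(r/L) sinθ ⇒ φ = -8.434°; ω_rod = −rω cosθ/√(L²−r²sin²θ) = -17.353 rad/s.
V_P = V_A + ω_rod × AP, with AP = 0.0914 m along the rod.
Components: V_Px = −rω sinθ − a·ω_rod·sinφ = -5.4407 m/s;  V_Py = rω cosθ + a·ω_rod·cosφ = +4.4647 m/s.
|V_P| = √(V_Px² + V_Py²) = 7.0381 m/s.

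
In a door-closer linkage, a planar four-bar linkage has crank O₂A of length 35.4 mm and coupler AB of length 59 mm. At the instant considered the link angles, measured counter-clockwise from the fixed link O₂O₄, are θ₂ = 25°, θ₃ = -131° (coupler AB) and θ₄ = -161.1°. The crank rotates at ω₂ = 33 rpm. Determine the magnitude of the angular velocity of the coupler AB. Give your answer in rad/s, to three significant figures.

ω₂ = 3.456 rad/s (from 33 rpm).
Differentiating the loop-closure r₂e^{iθ₂}+r₃e^{iθ₃}=r₁+r₄e^{iθ₄} gives r₂ω₂e^{iθ₂}+r₃ω₃e^{iθ₃}=r₄ω₄e^{iθ₄}.
Eliminating the other unknown: ω₃ = r₂ω₂ sin(θ₄−θ₂) / [r₃ sin(θ₃−θ₄)].
Numerator sine = +0.10626; denominator sine = +0.50151.
Result = 0.0354·3.456·(+0.10626) / (0.059·(+0.50151)) = +0.43934 rad/s; magnitude 0.43934 rad/s.

0.439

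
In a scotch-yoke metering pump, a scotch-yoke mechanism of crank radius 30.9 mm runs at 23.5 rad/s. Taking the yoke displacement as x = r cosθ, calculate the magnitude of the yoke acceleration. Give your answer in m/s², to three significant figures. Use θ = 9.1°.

16.8

ω = 23.5 rad/s
x = r cosθ ⇒ ẍ = −rω² cosθ (ω constant).
|a| = rω²|cosθ| = 0.0309·(23.5)²·|cos 9.1°| = 16.85 m/s².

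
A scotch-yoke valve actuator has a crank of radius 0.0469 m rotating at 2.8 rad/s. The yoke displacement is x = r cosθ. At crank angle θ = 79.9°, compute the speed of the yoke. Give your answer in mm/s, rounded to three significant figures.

129

ω = 2.8 rad/s
x = r cosθ ⇒ ẋ = −rω sinθ.
|v| = rω|sinθ| = 0.0469·2.8·|sin 79.9°| = 0.12928 m/s = 129.28 mm/s.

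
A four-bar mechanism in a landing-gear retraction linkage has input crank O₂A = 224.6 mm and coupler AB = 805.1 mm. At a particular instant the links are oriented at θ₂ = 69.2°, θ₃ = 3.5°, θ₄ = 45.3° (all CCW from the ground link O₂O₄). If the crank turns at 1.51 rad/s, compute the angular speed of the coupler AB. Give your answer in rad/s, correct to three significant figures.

0.256

ω₂ = 1.51 rad/s
Differentiating the loop-closure r₂e^{iθ₂}+r₃e^{iθ₃}=r₁+r₄e^{iθ₄} gives r₂ω₂e^{iθ₂}+r₃ω₃e^{iθ₃}=r₄ω₄e^{iθ₄}.
Eliminating the other unknown: ω₃ = r₂ω₂ sin(θ₄−θ₂) / [r₃ sin(θ₃−θ₄)].
Numerator sine = -0.40514; denominator sine = -0.66653.
Result = 0.2246·1.51·(-0.40514) / (0.8051·(-0.66653)) = +0.25605 rad/s; magnitude 0.25605 rad/s.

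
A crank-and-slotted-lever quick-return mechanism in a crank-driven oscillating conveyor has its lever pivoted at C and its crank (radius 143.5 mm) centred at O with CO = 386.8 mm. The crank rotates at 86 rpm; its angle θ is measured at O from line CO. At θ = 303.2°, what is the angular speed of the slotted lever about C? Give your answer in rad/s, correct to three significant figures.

1.99

ω = 9.006 rad/s (from 86 rpm).
Crank pin A relative to C: A = (d + r cosθ, r sinθ); lever angle φ = atan2(r sinθ, d + r cosθ).
Differentiating tanφ: φ̇ = rω(d cosθ + r)/(d² + r² + 2dr cosθ).
d² + r² + 2dr cosθ = |CA|² = 0.230992 m²;  d cosθ + r = +0.3553 m.
|ω_lever| = |0.1435·9.006·+0.3553| / 0.230992 = 1.9878 rad/s.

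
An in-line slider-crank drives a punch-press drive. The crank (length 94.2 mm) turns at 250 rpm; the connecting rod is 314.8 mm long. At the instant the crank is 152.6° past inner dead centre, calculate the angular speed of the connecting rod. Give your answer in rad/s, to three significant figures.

ω = 26.18 rad/s (converted from 250 rpm).
The rod makes angle φ with the slider axis where L sinφ = r sinθ; differentiating, L cosφ·φ̇ = r ω cosθ.
L cosφ = √(L² − r² sin²θ) = 0.3118 m.
|ω_rod| = r ω |cosθ| / √(L² − r² sin²θ) = 0.0942·26.18·0.88782/0.3118 = 7.0221 rad/s.

7.02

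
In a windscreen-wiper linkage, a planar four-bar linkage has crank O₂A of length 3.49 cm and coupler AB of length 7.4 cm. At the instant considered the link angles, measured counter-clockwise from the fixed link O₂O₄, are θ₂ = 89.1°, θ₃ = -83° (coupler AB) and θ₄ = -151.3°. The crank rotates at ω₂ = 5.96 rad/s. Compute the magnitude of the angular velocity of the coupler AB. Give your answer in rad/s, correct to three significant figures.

ω₂ = 5.96 rad/s
Differentiating the loop-closure r₂e^{iθ₂}+r₃e^{iθ₃}=r₁+r₄e^{iθ₄} gives r₂ω₂e^{iθ₂}+r₃ω₃e^{iθ₃}=r₄ω₄e^{iθ₄}.
Eliminating the other unknown: ω₃ = r₂ω₂ sin(θ₄−θ₂) / [r₃ sin(θ₃−θ₄)].
Numerator sine = +0.86949; denominator sine = +0.92913.
Result = 0.0349·5.96·(+0.86949) / (0.074·(+0.92913)) = +2.6304 rad/s; magnitude 2.6304 rad/s.

2.63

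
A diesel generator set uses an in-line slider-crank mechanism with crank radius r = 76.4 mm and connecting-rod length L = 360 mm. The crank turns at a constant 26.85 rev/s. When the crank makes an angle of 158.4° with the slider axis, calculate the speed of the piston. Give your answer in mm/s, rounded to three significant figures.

3810

ω = 2π·26.9 = 168.7 rad/s
For an in-line slider-crank, x = r cosθ + √(L² − r² sin²θ), so v = −rω sinθ·[1 + r cosθ/√(L² − r² sin²θ)].
With r = 0.0764 m, L = 0.36 m, θ = 158.4°: √(L² − r² sin²θ) = 0.3589 m.
v = −0.0764·168.7·0.36812·[1 + 0.0764·-0.92978/0.3589] = -3.8056 m/s.
|v| = 3.8056 m/s = 3805.6 mm/s.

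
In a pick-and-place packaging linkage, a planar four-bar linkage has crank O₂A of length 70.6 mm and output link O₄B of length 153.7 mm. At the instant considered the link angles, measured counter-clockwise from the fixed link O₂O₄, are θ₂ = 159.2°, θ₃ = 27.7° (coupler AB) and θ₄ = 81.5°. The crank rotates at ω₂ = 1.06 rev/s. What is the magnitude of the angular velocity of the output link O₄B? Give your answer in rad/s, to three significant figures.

ω₂ = 6.66 rad/s (from 1.06 rev/s).
Differentiating the loop-closure r₂e^{iθ₂}+r₃e^{iθ₃}=r₁+r₄e^{iθ₄} gives r₂ω₂e^{iθ₂}+r₃ω₃e^{iθ₃}=r₄ω₄e^{iθ₄}.
Eliminating the other unknown: ω₄ = r₂ω₂ sin(θ₂−θ₃) / [r₄ sin(θ₄−θ₃)].
Numerator sine = +0.74896; denominator sine = +0.80696.
Result = 0.0706·6.66·(+0.74896) / (0.1537·(+0.80696)) = +2.8394 rad/s; magnitude 2.8394 rad/s.

2.84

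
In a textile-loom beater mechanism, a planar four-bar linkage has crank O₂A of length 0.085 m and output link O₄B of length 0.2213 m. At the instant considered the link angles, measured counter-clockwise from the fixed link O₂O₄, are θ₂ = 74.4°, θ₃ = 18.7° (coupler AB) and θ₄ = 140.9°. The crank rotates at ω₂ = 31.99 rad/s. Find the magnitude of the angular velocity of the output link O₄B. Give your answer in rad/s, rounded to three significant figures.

12.0

ω₂ = 31.99 rad/s
Differentiating the loop-closure r₂e^{iθ₂}+r₃e^{iθ₃}=r₁+r₄e^{iθ₄} gives r₂ω₂e^{iθ₂}+r₃ω₃e^{iθ₃}=r₄ω₄e^{iθ₄}.
Eliminating the other unknown: ω₄ = r₂ω₂ sin(θ₂−θ₃) / [r₄ sin(θ₄−θ₃)].
Numerator sine = +0.82610; denominator sine = +0.84619.
Result = 0.085·31.99·(+0.82610) / (0.2213·(+0.84619)) = +11.995 rad/s; magnitude 11.995 rad/s.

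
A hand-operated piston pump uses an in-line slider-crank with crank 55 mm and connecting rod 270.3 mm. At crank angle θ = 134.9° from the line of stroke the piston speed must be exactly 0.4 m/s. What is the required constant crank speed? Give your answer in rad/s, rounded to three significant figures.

12.0

For an in-line slider-crank, |v_piston| = rω|sinθ|·[1 + r cosθ/√(L² − r² sin²θ)].
With r = 0.055 m, L = 0.2703 m, θ = 134.9°: the bracketed kinematic factor |dx/dθ| = 0.033304 m.
ω = v/|dx/dθ| = 0.4/0.033304 = 12.011 rad/s.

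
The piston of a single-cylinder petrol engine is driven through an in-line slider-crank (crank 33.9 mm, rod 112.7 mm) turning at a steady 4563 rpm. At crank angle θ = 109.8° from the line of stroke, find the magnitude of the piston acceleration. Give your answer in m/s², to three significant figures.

4470

ω = 2π·4563/60 = 477.8 rad/s
x(θ) = r cosθ + √(L² − r² sin²θ); with ω constant, a = ω²·d²x/dθ².
d²x/dθ² = −r cosθ − r²(cos2θ)/√u − r⁴ sin²2θ/(4u^{3/2}),  u = L² − r² sin²θ = 0.0116839 m².
Substituting r = 0.0339 m, L = 0.1127 m, θ = 109.8°: d²x/dθ² = +0.019569 m.
a = ω²·d²x/dθ² = (477.8)²·(+0.019569) = +4468.1 m/s²;  |a| = 4468.1 m/s².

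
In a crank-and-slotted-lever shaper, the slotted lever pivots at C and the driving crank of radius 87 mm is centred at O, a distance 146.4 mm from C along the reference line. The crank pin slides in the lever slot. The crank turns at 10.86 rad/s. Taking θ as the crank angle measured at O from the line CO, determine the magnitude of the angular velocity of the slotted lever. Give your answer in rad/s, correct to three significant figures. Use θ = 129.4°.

0.436

ω = 10.86 rad/s
Crank pin A relative to C: A = (d + r cosθ, r sinθ); lever angle φ = atan2(r sinθ, d + r cosθ).
Differentiating tanφ: φ̇ = rω(d cosθ + r)/(d² + r² + 2dr cosθ).
d² + r² + 2dr cosθ = |CA|² = 0.0128331 m²;  d cosθ + r = -0.0059245 m.
|ω_lever| = |0.087·10.86·-0.0059245| / 0.0128331 = 0.43619 rad/s.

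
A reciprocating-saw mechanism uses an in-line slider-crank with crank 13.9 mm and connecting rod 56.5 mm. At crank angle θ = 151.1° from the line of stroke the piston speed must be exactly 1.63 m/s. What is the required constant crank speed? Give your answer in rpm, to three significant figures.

2960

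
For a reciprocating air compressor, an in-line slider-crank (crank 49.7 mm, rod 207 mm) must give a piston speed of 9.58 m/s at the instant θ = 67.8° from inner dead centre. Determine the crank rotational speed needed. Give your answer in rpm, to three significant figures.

1820

For an in-line slider-crank, |v_piston| = rω|sinθ|·[1 + r cosθ/√(L² − r² sin²θ)].
With r = 0.0497 m, L = 0.207 m, θ = 67.8°: the bracketed kinematic factor |dx/dθ| = 0.050297 m.
ω = v/|dx/dθ| = 9.58/0.050297 = 190.47 rad/s.
N = 60ω/(2π) = 1818.8 rpm.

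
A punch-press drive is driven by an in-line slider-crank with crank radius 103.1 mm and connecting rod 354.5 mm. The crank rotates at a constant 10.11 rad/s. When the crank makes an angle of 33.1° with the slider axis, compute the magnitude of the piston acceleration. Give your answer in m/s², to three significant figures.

ω = 10.11 rad/s
x(θ) = r cosθ + √(L² − r² sin²θ); with ω constant, a = ω²·d²x/dθ².
d²x/dθ² = −r cosθ − r²(cos2θ)/√u − r⁴ sin²2θ/(4u^{3/2}),  u = L² − r² sin²θ = 0.1225 m².
Substituting r = 0.1031 m, L = 0.3545 m, θ = 33.1°: d²x/dθ² = -0.099176 m.
a = ω²·d²x/dθ² = (10.11)²·(-0.099176) = -10.137 m/s²;  |a| = 10.137 m/s².

10.1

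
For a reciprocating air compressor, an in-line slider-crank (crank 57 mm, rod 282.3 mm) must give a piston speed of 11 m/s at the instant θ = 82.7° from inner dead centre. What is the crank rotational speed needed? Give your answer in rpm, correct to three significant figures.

For an in-line slider-crank, |v_piston| = rω|sinθ|·[1 + r cosθ/√(L² − r² sin²θ)].
With r = 0.057 m, L = 0.2823 m, θ = 82.7°: the bracketed kinematic factor |dx/dθ| = 0.058019 m.
ω = v/|dx/dθ| = 11/0.058019 = 189.59 rad/s.
N = 60ω/(2π) = 1810.5 rpm.

1810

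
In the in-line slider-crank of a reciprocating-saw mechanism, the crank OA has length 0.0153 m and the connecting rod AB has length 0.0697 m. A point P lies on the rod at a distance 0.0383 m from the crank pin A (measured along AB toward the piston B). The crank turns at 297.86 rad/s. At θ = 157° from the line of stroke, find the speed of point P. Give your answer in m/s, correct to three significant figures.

2.46

ω = 297.9 rad/s.  Crank-pin speed |V_A| = rω = 4.5573 m/s, perpendicular to OA.
Rod angle: sinφ = −(r/L) sinθ ⇒ φ = -4.920°; ω_rod = −rω cosθ/√(L²−r²sin²θ) = +60.409 rad/s.
V_P = V_A + ω_rod × AP, with AP = 0.0383 m along the rod.
Components: V_Px = −rω sinθ − a·ω_rod·sinφ = -1.5822 m/s;  V_Py = rω cosθ + a·ω_rod·cosφ = -1.8898 m/s.
|V_P| = √(V_Px² + V_Py²) = 2.4647 m/s.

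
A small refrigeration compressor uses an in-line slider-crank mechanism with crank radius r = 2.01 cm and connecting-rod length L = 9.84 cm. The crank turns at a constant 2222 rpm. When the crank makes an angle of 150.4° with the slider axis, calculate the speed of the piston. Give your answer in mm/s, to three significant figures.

ω = 2π·2222/60 = 232.7 rad/s
For an in-line slider-crank, x = r cosθ + √(L² − r² sin²θ), so v = −rω sinθ·[1 + r cosθ/√(L² − r² sin²θ)].
With r = 0.0201 m, L = 0.0984 m, θ = 150.4°: √(L² − r² sin²θ) = 0.097898 m.
v = −0.0201·232.7·0.49394·[1 + 0.0201·-0.86949/0.097898] = -1.8978 m/s.
|v| = 1.8978 m/s = 1897.8 mm/s.

1900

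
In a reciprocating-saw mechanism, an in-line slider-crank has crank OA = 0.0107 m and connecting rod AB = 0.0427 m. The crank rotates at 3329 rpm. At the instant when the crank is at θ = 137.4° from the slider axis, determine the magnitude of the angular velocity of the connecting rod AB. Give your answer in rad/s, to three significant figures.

ω = 348.6 rad/s (converted from 3329 rpm).
The rod makes angle φ with the slider axis where L sinφ = r sinθ; differentiating, L cosφ·φ̇ = r ω cosθ.
L cosφ = √(L² − r² sin²θ) = 0.042081 m.
|ω_rod| = r ω |cosθ| / √(L² − r² sin²θ) = 0.0107·348.6·0.73610/0.042081 = 65.249 rad/s.

65.2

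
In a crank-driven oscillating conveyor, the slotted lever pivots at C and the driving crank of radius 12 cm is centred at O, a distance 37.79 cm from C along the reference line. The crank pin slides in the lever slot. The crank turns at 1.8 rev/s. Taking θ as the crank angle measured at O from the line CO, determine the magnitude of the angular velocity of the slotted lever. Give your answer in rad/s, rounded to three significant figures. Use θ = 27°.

ω = 11.31 rad/s (from 1.8 rev/s).
Crank pin A relative to C: A = (d + r cosθ, r sinθ); lever angle φ = atan2(r sinθ, d + r cosθ).
Differentiating tanφ: φ̇ = rω(d cosθ + r)/(d² + r² + 2dr cosθ).
d² + r² + 2dr cosθ = |CA|² = 0.238019 m²;  d cosθ + r = +0.45671 m.
|ω_lever| = |0.12·11.31·+0.45671| / 0.238019 = 2.6041 rad/s.

2.60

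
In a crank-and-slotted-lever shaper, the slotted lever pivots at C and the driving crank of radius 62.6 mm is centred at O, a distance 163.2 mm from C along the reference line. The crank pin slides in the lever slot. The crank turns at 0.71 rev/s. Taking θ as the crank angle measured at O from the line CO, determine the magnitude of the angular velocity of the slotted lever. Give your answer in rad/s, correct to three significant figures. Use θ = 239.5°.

ω = 4.461 rad/s (from 0.71 rev/s).
Crank pin A relative to C: A = (d + r cosθ, r sinθ); lever angle φ = atan2(r sinθ, d + r cosθ).
Differentiating tanφ: φ̇ = rω(d cosθ + r)/(d² + r² + 2dr cosθ).
d² + r² + 2dr cosθ = |CA|² = 0.0201827 m²;  d cosθ + r = -0.02023 m.
|ω_lever| = |0.0626·4.461·-0.02023| / 0.0201827 = 0.27992 rad/s.

0.280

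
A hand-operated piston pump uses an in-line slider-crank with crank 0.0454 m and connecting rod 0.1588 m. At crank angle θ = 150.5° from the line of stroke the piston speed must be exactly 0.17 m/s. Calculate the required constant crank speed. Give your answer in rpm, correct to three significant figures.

For an in-line slider-crank, |v_piston| = rω|sinθ|·[1 + r cosθ/√(L² − r² sin²θ)].
With r = 0.0454 m, L = 0.1588 m, θ = 150.5°: the bracketed kinematic factor |dx/dθ| = 0.016737 m.
ω = v/|dx/dθ| = 0.17/0.016737 = 10.157 rad/s.
N = 60ω/(2π) = 96.992 rpm.

97.0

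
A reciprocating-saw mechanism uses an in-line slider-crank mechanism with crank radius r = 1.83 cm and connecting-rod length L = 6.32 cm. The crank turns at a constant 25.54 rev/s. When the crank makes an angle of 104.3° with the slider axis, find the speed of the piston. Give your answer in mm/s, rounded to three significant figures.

2630

ω = 2π·25.5 = 160.5 rad/s
For an in-line slider-crank, x = r cosθ + √(L² − r² sin²θ), so v = −rω sinθ·[1 + r cosθ/√(L² − r² sin²θ)].
With r = 0.0183 m, L = 0.0632 m, θ = 104.3°: √(L² − r² sin²θ) = 0.060661 m.
v = −0.0183·160.5·0.96902·[1 + 0.0183·-0.24700/0.060661] = -2.6336 m/s.
|v| = 2.6336 m/s = 2633.6 mm/s.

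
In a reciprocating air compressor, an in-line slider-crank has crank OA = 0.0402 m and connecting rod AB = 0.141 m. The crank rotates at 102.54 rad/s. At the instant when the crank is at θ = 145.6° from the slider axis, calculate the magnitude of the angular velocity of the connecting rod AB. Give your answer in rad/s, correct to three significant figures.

24.4

ω = 102.5 rad/s
The rod makes angle φ with the slider axis where L sinφ = r sinθ; differentiating, L cosφ·φ̇ = r ω cosθ.
L cosφ = √(L² − r² sin²θ) = 0.13916 m.
|ω_rod| = r ω |cosθ| / √(L² − r² sin²θ) = 0.0402·102.5·0.82511/0.13916 = 24.441 rad/s.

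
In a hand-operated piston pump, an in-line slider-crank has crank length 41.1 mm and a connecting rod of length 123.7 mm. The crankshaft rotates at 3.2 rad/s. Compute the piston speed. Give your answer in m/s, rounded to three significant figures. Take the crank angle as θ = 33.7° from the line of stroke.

0.0935

ω = 3.2 rad/s
For an in-line slider-crank, x = r cosθ + √(L² − r² sin²θ), so v = −rω sinθ·[1 + r cosθ/√(L² − r² sin²θ)].
With r = 0.0411 m, L = 0.1237 m, θ = 33.7°: √(L² − r² sin²θ) = 0.12158 m.
v = −0.0411·3.2·0.55484·[1 + 0.0411·0.83195/0.12158] = -0.093496 m/s.
|v| = 0.093496 m/s.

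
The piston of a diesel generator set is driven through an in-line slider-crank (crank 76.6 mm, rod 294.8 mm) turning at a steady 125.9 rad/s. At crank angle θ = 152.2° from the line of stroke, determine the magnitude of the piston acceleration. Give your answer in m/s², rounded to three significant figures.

ω = 125.9 rad/s
x(θ) = r cosθ + √(L² − r² sin²θ); with ω constant, a = ω²·d²x/dθ².
d²x/dθ² = −r cosθ − r²(cos2θ)/√u − r⁴ sin²2θ/(4u^{3/2}),  u = L² − r² sin²θ = 0.0856307 m².
Substituting r = 0.0766 m, L = 0.2948 m, θ = 152.2°: d²x/dθ² = +0.056197 m.
a = ω²·d²x/dθ² = (125.9)²·(+0.056197) = +890.76 m/s²;  |a| = 890.76 m/s².

891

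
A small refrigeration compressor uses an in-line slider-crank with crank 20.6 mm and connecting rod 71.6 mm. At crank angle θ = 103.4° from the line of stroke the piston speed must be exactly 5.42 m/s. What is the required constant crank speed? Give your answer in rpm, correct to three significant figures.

For an in-line slider-crank, |v_piston| = rω|sinθ|·[1 + r cosθ/√(L² − r² sin²θ)].
With r = 0.0206 m, L = 0.0716 m, θ = 103.4°: the bracketed kinematic factor |dx/dθ| = 0.018647 m.
ω = v/|dx/dθ| = 5.42/0.018647 = 290.66 rad/s.
N = 60ω/(2π) = 2775.6 rpm.

2780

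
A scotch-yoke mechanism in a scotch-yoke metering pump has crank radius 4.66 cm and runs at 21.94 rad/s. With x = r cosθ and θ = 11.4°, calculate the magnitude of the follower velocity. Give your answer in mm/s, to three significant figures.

ω = 21.94 rad/s
x = r cosθ ⇒ ẋ = −rω sinθ.
|v| = rω|sinθ| = 0.0466·21.94·|sin 11.4°| = 0.20209 m/s = 202.09 mm/s.

202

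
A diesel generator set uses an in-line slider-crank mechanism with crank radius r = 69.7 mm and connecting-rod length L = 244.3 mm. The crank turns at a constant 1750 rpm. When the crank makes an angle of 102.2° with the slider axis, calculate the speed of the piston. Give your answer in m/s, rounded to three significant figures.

ω = 2π·1750/60 = 183.3 rad/s
For an in-line slider-crank, x = r cosθ + √(L² − r² sin²θ), so v = −rω sinθ·[1 + r cosθ/√(L² − r² sin²θ)].
With r = 0.0697 m, L = 0.2443 m, θ = 102.2°: √(L² − r² sin²θ) = 0.23461 m.
v = −0.0697·183.3·0.97742·[1 + 0.0697·-0.21132/0.23461] = -11.701 m/s.
|v| = 11.701 m/s.

11.7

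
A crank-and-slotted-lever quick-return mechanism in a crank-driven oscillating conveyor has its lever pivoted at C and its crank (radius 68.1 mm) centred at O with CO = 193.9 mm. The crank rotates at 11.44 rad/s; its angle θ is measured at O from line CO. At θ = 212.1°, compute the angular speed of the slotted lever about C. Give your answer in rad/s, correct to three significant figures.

ω = 11.44 rad/s
Crank pin A relative to C: A = (d + r cosθ, r sinθ); lever angle φ = atan2(r sinθ, d + r cosθ).
Differentiating tanφ: φ̇ = rω(d cosθ + r)/(d² + r² + 2dr cosθ).
d² + r² + 2dr cosθ = |CA|² = 0.019863 m²;  d cosθ + r = -0.096157 m.
|ω_lever| = |0.0681·11.44·-0.096157| / 0.019863 = 3.7715 rad/s.

3.77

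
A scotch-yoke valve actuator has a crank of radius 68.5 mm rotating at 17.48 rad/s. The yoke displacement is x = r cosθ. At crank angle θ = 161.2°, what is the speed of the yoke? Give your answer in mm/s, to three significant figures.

386

ω = 17.48 rad/s
x = r cosθ ⇒ ẋ = −rω sinθ.
|v| = rω|sinθ| = 0.0685·17.48·|sin 161.2°| = 0.38587 m/s = 385.87 mm/s.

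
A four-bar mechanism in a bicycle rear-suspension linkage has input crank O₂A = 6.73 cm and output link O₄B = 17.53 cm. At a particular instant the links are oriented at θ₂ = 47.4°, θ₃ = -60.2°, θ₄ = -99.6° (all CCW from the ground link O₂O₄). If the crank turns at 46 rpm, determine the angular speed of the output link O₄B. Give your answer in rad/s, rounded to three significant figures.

2.78

ω₂ = 4.817 rad/s (from 46 rpm).
Differentiating the loop-closure r₂e^{iθ₂}+r₃e^{iθ₃}=r₁+r₄e^{iθ₄} gives r₂ω₂e^{iθ₂}+r₃ω₃e^{iθ₃}=r₄ω₄e^{iθ₄}.
Eliminating the other unknown: ω₄ = r₂ω₂ sin(θ₂−θ₃) / [r₄ sin(θ₄−θ₃)].
Numerator sine = +0.95319; denominator sine = -0.63473.
Result = 0.0673·4.817·(+0.95319) / (0.1753·(-0.63473)) = -2.7772 rad/s; magnitude 2.7772 rad/s.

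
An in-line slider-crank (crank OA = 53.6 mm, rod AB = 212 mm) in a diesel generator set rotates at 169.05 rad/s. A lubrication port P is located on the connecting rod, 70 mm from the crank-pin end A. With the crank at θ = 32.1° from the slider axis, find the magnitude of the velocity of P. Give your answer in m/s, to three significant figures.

7.28

ω = 169.1 rad/s.  Crank-pin speed |V_A| = rω = 9.0611 m/s, perpendicular to OA.
Rod angle: sinφ = −(r/L) sinθ ⇒ φ = -7.721°; ω_rod = −rω cosθ/√(L²−r²sin²θ) = -36.538 rad/s.
V_P = V_A + ω_rod × AP, with AP = 0.07 m along the rod.
Components: V_Px = −rω sinθ − a·ω_rod·sinφ = -5.1587 m/s;  V_Py = rω cosθ + a·ω_rod·cosφ = +5.1414 m/s.
|V_P| = √(V_Px² + V_Py²) = 7.2832 m/s.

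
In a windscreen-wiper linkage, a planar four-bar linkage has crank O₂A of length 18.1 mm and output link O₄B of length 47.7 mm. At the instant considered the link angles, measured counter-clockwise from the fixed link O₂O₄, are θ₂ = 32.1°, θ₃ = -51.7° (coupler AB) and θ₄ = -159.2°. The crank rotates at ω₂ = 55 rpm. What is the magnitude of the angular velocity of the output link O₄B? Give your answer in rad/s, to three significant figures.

ω₂ = 5.76 rad/s (from 55 rpm).
Differentiating the loop-closure r₂e^{iθ₂}+r₃e^{iθ₃}=r₁+r₄e^{iθ₄} gives r₂ω₂e^{iθ₂}+r₃ω₃e^{iθ₃}=r₄ω₄e^{iθ₄}.
Eliminating the other unknown: ω₄ = r₂ω₂ sin(θ₂−θ₃) / [r₄ sin(θ₄−θ₃)].
Numerator sine = +0.99415; denominator sine = -0.95372.
Result = 0.0181·5.76·(+0.99415) / (0.0477·(-0.95372)) = -2.2782 rad/s; magnitude 2.2782 rad/s.

2.28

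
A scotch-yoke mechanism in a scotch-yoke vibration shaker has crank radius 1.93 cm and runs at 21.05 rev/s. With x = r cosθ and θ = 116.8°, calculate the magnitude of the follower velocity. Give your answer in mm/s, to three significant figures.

ω = 132.3 rad/s (from 21.05 rev/s).
x = r cosθ ⇒ ẋ = −rω sinθ.
|v| = rω|sinθ| = 0.0193·132.3·|sin 116.8°| = 2.2784 m/s = 2278.4 mm/s.

2280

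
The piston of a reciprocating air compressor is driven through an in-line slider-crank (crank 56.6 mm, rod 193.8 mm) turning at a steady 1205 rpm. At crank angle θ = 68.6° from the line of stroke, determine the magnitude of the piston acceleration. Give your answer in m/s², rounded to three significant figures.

ω = 2π·1205/60 = 126.2 rad/s
x(θ) = r cosθ + √(L² − r² sin²θ); with ω constant, a = ω²·d²x/dθ².
d²x/dθ² = −r cosθ − r²(cos2θ)/√u − r⁴ sin²2θ/(4u^{3/2}),  u = L² − r² sin²θ = 0.0347814 m².
Substituting r = 0.0566 m, L = 0.1938 m, θ = 68.6°: d²x/dθ² = -0.008231 m.
a = ω²·d²x/dθ² = (126.2)²·(-0.008231) = -131.06 m/s²;  |a| = 131.06 m/s².

131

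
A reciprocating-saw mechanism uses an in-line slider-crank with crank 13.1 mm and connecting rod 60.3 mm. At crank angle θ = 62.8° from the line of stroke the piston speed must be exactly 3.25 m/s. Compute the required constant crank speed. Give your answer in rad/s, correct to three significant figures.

For an in-line slider-crank, |v_piston| = rω|sinθ|·[1 + r cosθ/√(L² − r² sin²θ)].
With r = 0.0131 m, L = 0.0603 m, θ = 62.8°: the bracketed kinematic factor |dx/dθ| = 0.012831 m.
ω = v/|dx/dθ| = 3.25/0.012831 = 253.3 rad/s.

253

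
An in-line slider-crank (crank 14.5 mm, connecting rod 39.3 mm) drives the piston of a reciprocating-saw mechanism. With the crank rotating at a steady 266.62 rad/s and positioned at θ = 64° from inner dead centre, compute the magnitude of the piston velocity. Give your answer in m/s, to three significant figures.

ω = 266.6 rad/s
For an in-line slider-crank, x = r cosθ + √(L² − r² sin²θ), so v = −rω sinθ·[1 + r cosθ/√(L² − r² sin²θ)].
With r = 0.0145 m, L = 0.0393 m, θ = 64°: √(L² − r² sin²θ) = 0.037076 m.
v = −0.0145·266.6·0.89879·[1 + 0.0145·0.43837/0.037076] = -4.0704 m/s.
|v| = 4.0704 m/s.

4.07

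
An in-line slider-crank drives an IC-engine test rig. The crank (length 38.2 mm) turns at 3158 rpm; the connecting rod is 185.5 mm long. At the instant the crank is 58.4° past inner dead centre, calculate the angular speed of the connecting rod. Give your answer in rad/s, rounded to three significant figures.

36.2

ω = 330.7 rad/s (converted from 3158 rpm).
The rod makes angle φ with the slider axis where L sinφ = r sinθ; differentiating, L cosφ·φ̇ = r ω cosθ.
L cosφ = √(L² − r² sin²θ) = 0.18262 m.
|ω_rod| = r ω |cosθ| / √(L² − r² sin²θ) = 0.0382·330.7·0.52399/0.18262 = 36.246 rad/s.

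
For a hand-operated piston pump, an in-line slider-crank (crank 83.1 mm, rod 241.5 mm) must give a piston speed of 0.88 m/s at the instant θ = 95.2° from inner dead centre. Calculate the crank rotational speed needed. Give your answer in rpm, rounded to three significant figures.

105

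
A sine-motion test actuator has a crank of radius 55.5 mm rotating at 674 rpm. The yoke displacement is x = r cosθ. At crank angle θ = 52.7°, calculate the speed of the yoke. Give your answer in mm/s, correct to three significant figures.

3120

ω = 70.58 rad/s (from 674 rpm).
x = r cosθ ⇒ ẋ = −rω sinθ.
|v| = rω|sinθ| = 0.0555·70.58·|sin 52.7°| = 3.1161 m/s = 3116.1 mm/s.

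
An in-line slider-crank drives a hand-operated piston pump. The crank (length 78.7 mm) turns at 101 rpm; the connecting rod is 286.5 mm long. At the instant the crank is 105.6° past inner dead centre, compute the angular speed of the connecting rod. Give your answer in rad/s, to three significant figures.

0.810

ω = 10.58 rad/s (converted from 101 rpm).
The rod makes angle φ with the slider axis where L sinφ = r sinθ; differentiating, L cosφ·φ̇ = r ω cosθ.
L cosφ = √(L² − r² sin²θ) = 0.27629 m.
|ω_rod| = r ω |cosθ| / √(L² − r² sin²θ) = 0.0787·10.58·0.26892/0.27629 = 0.81018 rad/s.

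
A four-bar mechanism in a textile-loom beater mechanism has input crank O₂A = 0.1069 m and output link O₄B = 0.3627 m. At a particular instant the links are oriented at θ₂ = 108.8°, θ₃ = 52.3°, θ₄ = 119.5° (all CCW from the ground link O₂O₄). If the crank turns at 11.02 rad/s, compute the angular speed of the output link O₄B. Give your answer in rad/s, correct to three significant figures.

ω₂ = 11.02 rad/s
Differentiating the loop-closure r₂e^{iθ₂}+r₃e^{iθ₃}=r₁+r₄e^{iθ₄} gives r₂ω₂e^{iθ₂}+r₃ω₃e^{iθ₃}=r₄ω₄e^{iθ₄}.
Eliminating the other unknown: ω₄ = r₂ω₂ sin(θ₂−θ₃) / [r₄ sin(θ₄−θ₃)].
Numerator sine = +0.83389; denominator sine = +0.92186.
Result = 0.1069·11.02·(+0.83389) / (0.3627·(+0.92186)) = +2.938 rad/s; magnitude 2.938 rad/s.

2.94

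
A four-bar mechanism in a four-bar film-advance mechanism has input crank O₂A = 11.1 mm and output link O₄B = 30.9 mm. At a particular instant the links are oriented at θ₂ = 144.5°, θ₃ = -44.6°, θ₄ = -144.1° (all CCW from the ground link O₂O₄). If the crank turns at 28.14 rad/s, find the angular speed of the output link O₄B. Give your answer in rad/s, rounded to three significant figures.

ω₂ = 28.14 rad/s
Differentiating the loop-closure r₂e^{iθ₂}+r₃e^{iθ₃}=r₁+r₄e^{iθ₄} gives r₂ω₂e^{iθ₂}+r₃ω₃e^{iθ₃}=r₄ω₄e^{iθ₄}.
Eliminating the other unknown: ω₄ = r₂ω₂ sin(θ₂−θ₃) / [r₄ sin(θ₄−θ₃)].
Numerator sine = -0.15816; denominator sine = -0.98629.
Result = 0.0111·28.14·(-0.15816) / (0.0309·(-0.98629)) = +1.621 rad/s; magnitude 1.621 rad/s.

1.62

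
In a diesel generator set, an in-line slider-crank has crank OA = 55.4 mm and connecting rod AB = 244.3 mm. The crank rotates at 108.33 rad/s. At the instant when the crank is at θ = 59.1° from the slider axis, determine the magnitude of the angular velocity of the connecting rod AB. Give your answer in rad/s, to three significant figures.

ω = 108.3 rad/s
The rod makes angle φ with the slider axis where L sinφ = r sinθ; differentiating, L cosφ·φ̇ = r ω cosθ.
L cosφ = √(L² − r² sin²θ) = 0.23963 m.
|ω_rod| = r ω |cosθ| / √(L² − r² sin²θ) = 0.0554·108.3·0.51354/0.23963 = 12.862 rad/s.

12.9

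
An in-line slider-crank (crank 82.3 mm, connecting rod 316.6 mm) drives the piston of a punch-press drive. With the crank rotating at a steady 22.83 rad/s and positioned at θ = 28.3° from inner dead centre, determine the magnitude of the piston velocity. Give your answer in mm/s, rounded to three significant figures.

ω = 22.83 rad/s
For an in-line slider-crank, x = r cosθ + √(L² − r² sin²θ), so v = −rω sinθ·[1 + r cosθ/√(L² − r² sin²θ)].
With r = 0.0823 m, L = 0.3166 m, θ = 28.3°: √(L² − r² sin²θ) = 0.31419 m.
v = −0.0823·22.83·0.47409·[1 + 0.0823·0.88048/0.31419] = -1.0962 m/s.
|v| = 1.0962 m/s = 1096.2 mm/s.

1100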